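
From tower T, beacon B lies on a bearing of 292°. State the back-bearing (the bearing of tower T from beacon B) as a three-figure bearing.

112°

Back-bearing = 292° − 180° = 112°.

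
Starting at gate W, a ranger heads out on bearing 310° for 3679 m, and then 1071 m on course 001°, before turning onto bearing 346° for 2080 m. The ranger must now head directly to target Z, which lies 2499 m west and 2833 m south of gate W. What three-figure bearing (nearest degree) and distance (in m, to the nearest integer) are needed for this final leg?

Leg 1 (310°, 3679 m): east 3679 sin 310° = -2818.28, north 3679 cos 310° = 2364.82
Leg 2 (001°, 1071 m): east 1071 sin 1° = 18.69, north 1071 cos 1° = 1070.84
Leg 3 (346°, 2080 m): east 2080 sin 346° = -503.20, north 2080 cos 346° = 2018.22
Current position: (-3302.78, 5453.87). Target: (-2499, -2833). Remaining: Δeast = 803.78, Δnorth = -8286.87.
Bearing = atan2(803.78, -8286.87) mod 360° = 174.46°; distance = √((803.78)² + (-8286.87)²) = 8325.758 m.

174°, 8326 m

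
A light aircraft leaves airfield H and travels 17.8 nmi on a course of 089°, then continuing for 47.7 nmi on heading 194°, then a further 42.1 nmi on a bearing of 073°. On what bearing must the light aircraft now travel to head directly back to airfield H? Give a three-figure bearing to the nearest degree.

Leg 1 (089°, 17.8 nmi): east 17.8 sin 89° = 17.80, north 17.8 cos 89° = 0.31
Leg 2 (194°, 47.7 nmi): east 47.7 sin 194° = -11.54, north 47.7 cos 194° = -46.28
Leg 3 (073°, 42.1 nmi): east 42.1 sin 73° = 40.26, north 42.1 cos 73° = 12.31
Net displacement: 46.52 east, -33.66 north. Direction back to start is (-46.52, 33.66): bearing = atan2(-46.52, 33.66) mod 360° = 305.89° ≈ 306°.

306°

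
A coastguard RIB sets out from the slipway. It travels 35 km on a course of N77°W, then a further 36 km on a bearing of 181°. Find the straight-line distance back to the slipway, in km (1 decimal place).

44.7 km

Leg 1 (N77°W, 35 km): east 35 sin 283° = -34.10, north 35 cos 283° = 7.87
Leg 2 (181°, 36 km): east 36 sin 181° = -0.63, north 36 cos 181° = -35.99
Net: -34.73 east, -28.12 north. Distance = √((-34.73)² + (-28.12)²) = 44.689 km.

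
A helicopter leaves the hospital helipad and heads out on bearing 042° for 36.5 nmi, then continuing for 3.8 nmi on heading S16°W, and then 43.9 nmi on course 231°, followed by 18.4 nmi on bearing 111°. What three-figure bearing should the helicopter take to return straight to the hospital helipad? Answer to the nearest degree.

Leg 1 (042°, 36.5 nmi): east 36.5 sin 42° = 24.42, north 36.5 cos 42° = 27.12
Leg 2 (S16°W, 3.8 nmi): east 3.8 sin 196° = -1.05, north 3.8 cos 196° = -3.65
Leg 3 (231°, 43.9 nmi): east 43.9 sin 231° = -34.12, north 43.9 cos 231° = -27.63
Leg 4 (111°, 18.4 nmi): east 18.4 sin 111° = 17.18, north 18.4 cos 111° = -6.59
Net displacement: 6.44 east, -10.75 north. Direction back to start is (-6.44, 10.75): bearing = atan2(-6.44, 10.75) mod 360° = 329.09° ≈ 329°.

329°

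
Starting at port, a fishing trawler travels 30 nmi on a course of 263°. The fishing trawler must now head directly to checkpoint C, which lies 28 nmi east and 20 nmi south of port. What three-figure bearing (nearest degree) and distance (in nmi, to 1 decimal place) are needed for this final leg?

Leg 1 (263°, 30 nmi): east 30 sin 263° = -29.78, north 30 cos 263° = -3.66
Current position: (-29.78, -3.66). Target: (28, -20). Remaining: Δeast = 57.78, Δnorth = -16.34.
Bearing = atan2(57.78, -16.34) mod 360° = 105.80°; distance = √((57.78)² + (-16.34)²) = 60.044 nmi.

106°, 60.0 nmi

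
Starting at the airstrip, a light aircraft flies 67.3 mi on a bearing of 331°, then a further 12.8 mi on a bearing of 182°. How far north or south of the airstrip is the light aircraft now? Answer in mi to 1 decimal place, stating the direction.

46.1 mi north

Leg 1 (331°, 67.3 mi): east 67.3 sin 331° = -32.63, north 67.3 cos 331° = 58.86
Leg 2 (182°, 12.8 mi): east 12.8 sin 182° = -0.45, north 12.8 cos 182° = -12.79
Net north component: 46.07 mi.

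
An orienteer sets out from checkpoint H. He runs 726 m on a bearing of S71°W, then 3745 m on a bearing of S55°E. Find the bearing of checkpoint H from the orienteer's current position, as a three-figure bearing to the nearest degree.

315°

Leg 1 (S71°W, 726 m): east 726 sin 251° = -686.45, north 726 cos 251° = -236.36
Leg 2 (S55°E, 3745 m): east 3745 sin 125° = 3067.72, north 3745 cos 125° = -2148.04
Net displacement: 2381.28 east, -2384.41 north. Direction back to start is (-2381.28, 2384.41): bearing = atan2(-2381.28, 2384.41) mod 360° = 315.04° ≈ 315°.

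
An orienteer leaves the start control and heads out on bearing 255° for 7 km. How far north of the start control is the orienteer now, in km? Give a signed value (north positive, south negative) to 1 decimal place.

-1.8 km

Leg 1 (255°, 7 km): east 7 sin 255° = -6.76, north 7 cos 255° = -1.81
Net north component: -1.81 km.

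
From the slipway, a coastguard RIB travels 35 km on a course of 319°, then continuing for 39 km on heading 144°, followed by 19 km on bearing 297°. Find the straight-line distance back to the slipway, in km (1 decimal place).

Leg 1 (319°, 35 km): east 35 sin 319° = -22.96, north 35 cos 319° = 26.41
Leg 2 (144°, 39 km): east 39 sin 144° = 22.92, north 39 cos 144° = -31.55
Leg 3 (297°, 19 km): east 19 sin 297° = -16.93, north 19 cos 297° = 8.63
Net: -16.97 east, 3.49 north. Distance = √((-16.97)² + (3.49)²) = 17.323 km.

17.3 km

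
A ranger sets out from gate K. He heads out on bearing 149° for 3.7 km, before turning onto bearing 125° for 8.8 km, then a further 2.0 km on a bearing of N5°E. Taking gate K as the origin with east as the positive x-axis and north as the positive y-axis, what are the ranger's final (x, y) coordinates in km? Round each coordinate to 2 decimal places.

Leg 1 (149°, 3.7 km): east 3.7 sin 149° = 1.91, north 3.7 cos 149° = -3.17
Leg 2 (125°, 8.8 km): east 8.8 sin 125° = 7.21, north 8.8 cos 125° = -5.05
Leg 3 (N5°E, 2.0 km): east 2.0 sin 5° = 0.17, north 2.0 cos 5° = 1.99
Summing: 9.29 km east, -6.23 km north → (9.29, -6.23).

(9.29, -6.23)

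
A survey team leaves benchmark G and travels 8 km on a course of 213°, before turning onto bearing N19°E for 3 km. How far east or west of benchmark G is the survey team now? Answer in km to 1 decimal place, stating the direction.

3.4 km west

Leg 1 (213°, 8 km): east 8 sin 213° = -4.36, north 8 cos 213° = -6.71
Leg 2 (N19°E, 3 km): east 3 sin 19° = 0.98, north 3 cos 19° = 2.84
Net east component: -3.38 km.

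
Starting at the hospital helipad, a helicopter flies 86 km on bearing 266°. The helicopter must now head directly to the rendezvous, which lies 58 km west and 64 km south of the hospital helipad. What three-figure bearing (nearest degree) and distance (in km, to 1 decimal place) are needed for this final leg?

Leg 1 (266°, 86 km): east 86 sin 266° = -85.79, north 86 cos 266° = -6.00
Current position: (-85.79, -6.00). Target: (-58, -64). Remaining: Δeast = 27.79, Δnorth = -58.00.
Bearing = atan2(27.79, -58.00) mod 360° = 154.40°; distance = √((27.79)² + (-58.00)²) = 64.315 km.

154°, 64.3 km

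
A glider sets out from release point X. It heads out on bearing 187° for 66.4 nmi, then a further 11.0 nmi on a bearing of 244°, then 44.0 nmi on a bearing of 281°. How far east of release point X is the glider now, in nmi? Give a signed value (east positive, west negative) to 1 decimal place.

Leg 1 (187°, 66.4 nmi): east 66.4 sin 187° = -8.09, north 66.4 cos 187° = -65.91
Leg 2 (244°, 11.0 nmi): east 11.0 sin 244° = -9.89, north 11.0 cos 244° = -4.82
Leg 3 (281°, 44.0 nmi): east 44.0 sin 281° = -43.19, north 44.0 cos 281° = 8.40
Net east component: -61.17 nmi.

-61.2 nmi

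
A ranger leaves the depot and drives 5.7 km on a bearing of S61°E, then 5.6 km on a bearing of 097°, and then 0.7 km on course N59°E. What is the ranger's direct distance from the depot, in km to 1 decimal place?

Leg 1 (S61°E, 5.7 km): east 5.7 sin 119° = 4.99, north 5.7 cos 119° = -2.76
Leg 2 (097°, 5.6 km): east 5.6 sin 97° = 5.56, north 5.6 cos 97° = -0.68
Leg 3 (N59°E, 0.7 km): east 0.7 sin 59° = 0.60, north 0.7 cos 59° = 0.36
Net: 11.14 east, -3.09 north. Distance = √((11.14)² + (-3.09)²) = 11.563 km.

11.6 km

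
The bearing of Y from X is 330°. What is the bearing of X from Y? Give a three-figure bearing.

Back-bearing = 330° − 180° = 150°.

150°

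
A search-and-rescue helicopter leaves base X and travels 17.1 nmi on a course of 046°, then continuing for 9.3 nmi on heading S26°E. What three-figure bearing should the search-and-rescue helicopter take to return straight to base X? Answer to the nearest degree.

258°

Leg 1 (046°, 17.1 nmi): east 17.1 sin 46° = 12.30, north 17.1 cos 46° = 11.88
Leg 2 (S26°E, 9.3 nmi): east 9.3 sin 154° = 4.08, north 9.3 cos 154° = -8.36
Net displacement: 16.38 east, 3.52 north. Direction back to start is (-16.38, -3.52): bearing = atan2(-16.38, -3.52) mod 360° = 257.87° ≈ 258°.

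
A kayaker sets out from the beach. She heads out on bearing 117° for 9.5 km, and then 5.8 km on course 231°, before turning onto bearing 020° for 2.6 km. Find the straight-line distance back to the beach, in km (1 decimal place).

Leg 1 (117°, 9.5 km): east 9.5 sin 117° = 8.46, north 9.5 cos 117° = -4.31
Leg 2 (231°, 5.8 km): east 5.8 sin 231° = -4.51, north 5.8 cos 231° = -3.65
Leg 3 (020°, 2.6 km): east 2.6 sin 20° = 0.89, north 2.6 cos 20° = 2.44
Net: 4.85 east, -5.52 north. Distance = √((4.85)² + (-5.52)²) = 7.345 km.

7.3 km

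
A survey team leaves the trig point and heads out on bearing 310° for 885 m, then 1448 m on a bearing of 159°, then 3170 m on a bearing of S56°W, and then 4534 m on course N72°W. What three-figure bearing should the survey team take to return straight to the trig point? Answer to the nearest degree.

081°

Leg 1 (310°, 885 m): east 885 sin 310° = -677.95, north 885 cos 310° = 568.87
Leg 2 (159°, 1448 m): east 1448 sin 159° = 518.92, north 1448 cos 159° = -1351.82
Leg 3 (S56°W, 3170 m): east 3170 sin 236° = -2628.05, north 3170 cos 236° = -1772.64
Leg 4 (N72°W, 4534 m): east 4534 sin 288° = -4312.09, north 4534 cos 288° = 1401.08
Net displacement: -7099.17 east, -1154.52 north. Direction back to start is (7099.17, 1154.52): bearing = atan2(7099.17, 1154.52) mod 360° = 80.76° ≈ 081°.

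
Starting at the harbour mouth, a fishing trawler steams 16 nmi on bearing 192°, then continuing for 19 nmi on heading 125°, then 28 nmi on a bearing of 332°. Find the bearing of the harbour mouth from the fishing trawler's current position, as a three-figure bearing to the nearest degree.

026°

Leg 1 (192°, 16 nmi): east 16 sin 192° = -3.33, north 16 cos 192° = -15.65
Leg 2 (125°, 19 nmi): east 19 sin 125° = 15.56, north 19 cos 125° = -10.90
Leg 3 (332°, 28 nmi): east 28 sin 332° = -13.15, north 28 cos 332° = 24.72
Net displacement: -0.91 east, -1.83 north. Direction back to start is (0.91, 1.83): bearing = atan2(0.91, 1.83) mod 360° = 26.44° ≈ 026°.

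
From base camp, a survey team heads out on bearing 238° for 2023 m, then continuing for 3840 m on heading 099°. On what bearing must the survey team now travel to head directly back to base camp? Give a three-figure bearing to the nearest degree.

Leg 1 (238°, 2023 m): east 2023 sin 238° = -1715.60, north 2023 cos 238° = -1072.03
Leg 2 (099°, 3840 m): east 3840 sin 99° = 3792.72, north 3840 cos 99° = -600.71
Net displacement: 2077.12 east, -1672.74 north. Direction back to start is (-2077.12, 1672.74): bearing = atan2(-2077.12, 1672.74) mod 360° = 308.84° ≈ 309°.

309°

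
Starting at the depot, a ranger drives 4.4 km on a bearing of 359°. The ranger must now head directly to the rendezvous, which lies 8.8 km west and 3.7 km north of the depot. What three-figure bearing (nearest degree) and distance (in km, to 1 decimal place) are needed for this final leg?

265°, 8.8 km

Leg 1 (359°, 4.4 km): east 4.4 sin 359° = -0.08, north 4.4 cos 359° = 4.40
Current position: (-0.08, 4.40). Target: (-8.8, 3.7). Remaining: Δeast = -8.72, Δnorth = -0.70.
Bearing = atan2(-8.72, -0.70) mod 360° = 265.42°; distance = √((-8.72)² + (-0.70)²) = 8.751 km.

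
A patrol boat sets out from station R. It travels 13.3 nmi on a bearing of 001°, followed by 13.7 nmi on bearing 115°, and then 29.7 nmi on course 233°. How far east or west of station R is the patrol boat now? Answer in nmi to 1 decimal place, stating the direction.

Leg 1 (001°, 13.3 nmi): east 13.3 sin 1° = 0.23, north 13.3 cos 1° = 13.30
Leg 2 (115°, 13.7 nmi): east 13.7 sin 115° = 12.42, north 13.7 cos 115° = -5.79
Leg 3 (233°, 29.7 nmi): east 29.7 sin 233° = -23.72, north 29.7 cos 233° = -17.87
Net east component: -11.07 nmi.

11.1 nmi west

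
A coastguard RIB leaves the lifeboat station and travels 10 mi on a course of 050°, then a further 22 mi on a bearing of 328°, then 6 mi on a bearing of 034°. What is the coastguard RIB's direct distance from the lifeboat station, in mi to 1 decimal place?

30.1 mi

Leg 1 (050°, 10 mi): east 10 sin 50° = 7.66, north 10 cos 50° = 6.43
Leg 2 (328°, 22 mi): east 22 sin 328° = -11.66, north 22 cos 328° = 18.66
Leg 3 (034°, 6 mi): east 6 sin 34° = 3.36, north 6 cos 34° = 4.97
Net: -0.64 east, 30.06 north. Distance = √((-0.64)² + (30.06)²) = 30.066 mi.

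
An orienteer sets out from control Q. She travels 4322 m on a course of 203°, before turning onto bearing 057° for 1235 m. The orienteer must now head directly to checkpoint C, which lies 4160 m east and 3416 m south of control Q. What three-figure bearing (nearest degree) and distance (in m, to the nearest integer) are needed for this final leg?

Leg 1 (203°, 4322 m): east 4322 sin 203° = -1688.74, north 4322 cos 203° = -3978.42
Leg 2 (057°, 1235 m): east 1235 sin 57° = 1035.76, north 1235 cos 57° = 672.63
Current position: (-652.98, -3305.79). Target: (4160, -3416). Remaining: Δeast = 4812.98, Δnorth = -110.21.
Bearing = atan2(4812.98, -110.21) mod 360° = 91.31°; distance = √((4812.98)² + (-110.21)²) = 4814.243 m.

091°, 4814 m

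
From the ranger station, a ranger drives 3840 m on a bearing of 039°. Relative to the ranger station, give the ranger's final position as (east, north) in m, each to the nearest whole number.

(2417, 2984)

Leg 1 (039°, 3840 m): east 3840 sin 39° = 2416.59, north 3840 cos 39° = 2984.24
Summing: 2416.59 m east, 2984.24 m north → (2417, 2984).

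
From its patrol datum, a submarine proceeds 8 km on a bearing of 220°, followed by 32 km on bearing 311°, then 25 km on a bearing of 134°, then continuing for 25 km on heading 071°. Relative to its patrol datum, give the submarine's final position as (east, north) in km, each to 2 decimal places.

Leg 1 (220°, 8 km): east 8 sin 220° = -5.14, north 8 cos 220° = -6.13
Leg 2 (311°, 32 km): east 32 sin 311° = -24.15, north 32 cos 311° = 20.99
Leg 3 (134°, 25 km): east 25 sin 134° = 17.98, north 25 cos 134° = -17.37
Leg 4 (071°, 25 km): east 25 sin 71° = 23.64, north 25 cos 71° = 8.14
Summing: 12.33 km east, 5.64 km north → (12.33, 5.64).

(12.33, 5.64)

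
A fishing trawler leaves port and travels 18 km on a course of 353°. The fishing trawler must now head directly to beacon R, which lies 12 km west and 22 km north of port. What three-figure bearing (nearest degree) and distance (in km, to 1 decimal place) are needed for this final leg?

Leg 1 (353°, 18 km): east 18 sin 353° = -2.19, north 18 cos 353° = 17.87
Current position: (-2.19, 17.87). Target: (-12, 22). Remaining: Δeast = -9.81, Δnorth = 4.13.
Bearing = atan2(-9.81, 4.13) mod 360° = 292.86°; distance = √((-9.81)² + (4.13)²) = 10.642 km.

293°, 10.6 km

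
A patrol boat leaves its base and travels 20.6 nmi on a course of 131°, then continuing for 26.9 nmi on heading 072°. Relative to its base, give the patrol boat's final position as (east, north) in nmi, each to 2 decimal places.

Leg 1 (131°, 20.6 nmi): east 20.6 sin 131° = 15.55, north 20.6 cos 131° = -13.51
Leg 2 (072°, 26.9 nmi): east 26.9 sin 72° = 25.58, north 26.9 cos 72° = 8.31
Summing: 41.13 nmi east, -5.20 nmi north → (41.13, -5.20).

(41.13, -5.20)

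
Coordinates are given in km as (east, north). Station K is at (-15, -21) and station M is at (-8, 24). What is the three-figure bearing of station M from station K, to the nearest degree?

009°

Δeast = -8 − -15 = 7.00; Δnorth = 24 − -21 = 45.00.
Bearing = atan2(Δeast, Δnorth) mod 360° = 8.84° ≈ 009°.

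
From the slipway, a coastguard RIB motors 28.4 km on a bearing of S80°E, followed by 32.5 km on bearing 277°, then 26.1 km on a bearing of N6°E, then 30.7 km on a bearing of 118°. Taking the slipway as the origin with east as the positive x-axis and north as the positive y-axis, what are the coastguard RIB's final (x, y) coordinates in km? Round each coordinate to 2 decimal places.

Leg 1 (S80°E, 28.4 km): east 28.4 sin 100° = 27.97, north 28.4 cos 100° = -4.93
Leg 2 (277°, 32.5 km): east 32.5 sin 277° = -32.26, north 32.5 cos 277° = 3.96
Leg 3 (N6°E, 26.1 km): east 26.1 sin 6° = 2.73, north 26.1 cos 6° = 25.96
Leg 4 (118°, 30.7 km): east 30.7 sin 118° = 27.11, north 30.7 cos 118° = -14.41
Summing: 25.55 km east, 10.57 km north → (25.55, 10.57).

(25.55, 10.57)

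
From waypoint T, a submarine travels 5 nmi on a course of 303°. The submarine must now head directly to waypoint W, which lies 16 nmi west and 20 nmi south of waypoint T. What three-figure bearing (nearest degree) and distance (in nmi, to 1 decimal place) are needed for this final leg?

Leg 1 (303°, 5 nmi): east 5 sin 303° = -4.19, north 5 cos 303° = 2.72
Current position: (-4.19, 2.72). Target: (-16, -20). Remaining: Δeast = -11.81, Δnorth = -22.72.
Bearing = atan2(-11.81, -22.72) mod 360° = 207.46°; distance = √((-11.81)² + (-22.72)²) = 25.607 nmi.

207°, 25.6 nmi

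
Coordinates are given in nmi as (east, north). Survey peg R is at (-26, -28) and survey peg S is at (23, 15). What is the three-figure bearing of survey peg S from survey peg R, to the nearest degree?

049°

Δeast = 23 − -26 = 49.00; Δnorth = 15 − -28 = 43.00.
Bearing = atan2(Δeast, Δnorth) mod 360° = 48.73° ≈ 049°.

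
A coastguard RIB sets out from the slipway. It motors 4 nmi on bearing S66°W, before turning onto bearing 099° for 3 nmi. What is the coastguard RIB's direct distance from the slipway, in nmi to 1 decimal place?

Leg 1 (S66°W, 4 nmi): east 4 sin 246° = -3.65, north 4 cos 246° = -1.63
Leg 2 (099°, 3 nmi): east 3 sin 99° = 2.96, north 3 cos 99° = -0.47
Net: -0.69 east, -2.10 north. Distance = √((-0.69)² + (-2.10)²) = 2.207 nmi.

2.2 nmi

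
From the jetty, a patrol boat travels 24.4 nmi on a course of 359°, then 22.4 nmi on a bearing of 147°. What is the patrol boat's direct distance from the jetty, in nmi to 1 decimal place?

Leg 1 (359°, 24.4 nmi): east 24.4 sin 359° = -0.43, north 24.4 cos 359° = 24.40
Leg 2 (147°, 22.4 nmi): east 22.4 sin 147° = 12.20, north 22.4 cos 147° = -18.79
Net: 11.77 east, 5.61 north. Distance = √((11.77)² + (5.61)²) = 13.042 nmi.

13.0 nmi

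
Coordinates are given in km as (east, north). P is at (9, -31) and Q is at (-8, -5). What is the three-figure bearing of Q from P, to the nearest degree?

327°

Δeast = -8 − 9 = -17.00; Δnorth = -5 − -31 = 26.00.
Bearing = atan2(Δeast, Δnorth) mod 360° = 326.82° ≈ 327°.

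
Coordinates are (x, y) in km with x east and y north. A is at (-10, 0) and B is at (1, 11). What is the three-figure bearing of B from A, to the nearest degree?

Δeast = 1 − -10 = 11.00; Δnorth = 11 − 0 = 11.00.
Bearing = atan2(Δeast, Δnorth) mod 360° = 45.00° ≈ 045°.

045°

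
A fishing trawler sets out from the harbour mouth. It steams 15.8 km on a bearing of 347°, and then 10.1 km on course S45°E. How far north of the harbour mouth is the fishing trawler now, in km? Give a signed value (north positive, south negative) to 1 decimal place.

8.3 km

Leg 1 (347°, 15.8 km): east 15.8 sin 347° = -3.55, north 15.8 cos 347° = 15.40
Leg 2 (S45°E, 10.1 km): east 10.1 sin 135° = 7.14, north 10.1 cos 135° = -7.14
Net north component: 8.25 km.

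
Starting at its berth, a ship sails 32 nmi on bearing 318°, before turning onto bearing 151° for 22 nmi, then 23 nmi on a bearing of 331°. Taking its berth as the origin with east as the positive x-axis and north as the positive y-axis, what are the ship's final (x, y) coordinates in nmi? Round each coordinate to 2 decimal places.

Leg 1 (318°, 32 nmi): east 32 sin 318° = -21.41, north 32 cos 318° = 23.78
Leg 2 (151°, 22 nmi): east 22 sin 151° = 10.67, north 22 cos 151° = -19.24
Leg 3 (331°, 23 nmi): east 23 sin 331° = -11.15, north 23 cos 331° = 20.12
Summing: -21.90 nmi east, 24.66 nmi north → (-21.90, 24.66).

(-21.90, 24.66)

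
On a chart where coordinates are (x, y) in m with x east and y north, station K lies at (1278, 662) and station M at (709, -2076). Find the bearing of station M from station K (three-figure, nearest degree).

Δeast = 709 − 1278 = -569.00; Δnorth = -2076 − 662 = -2738.00.
Bearing = atan2(Δeast, Δnorth) mod 360° = 191.74° ≈ 192°.

192°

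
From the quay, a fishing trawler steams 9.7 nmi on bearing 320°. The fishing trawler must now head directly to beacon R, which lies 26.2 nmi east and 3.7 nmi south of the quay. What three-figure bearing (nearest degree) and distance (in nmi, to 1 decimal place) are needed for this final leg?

109°, 34.3 nmi

Leg 1 (320°, 9.7 nmi): east 9.7 sin 320° = -6.24, north 9.7 cos 320° = 7.43
Current position: (-6.24, 7.43). Target: (26.2, -3.7). Remaining: Δeast = 32.44, Δnorth = -11.13.
Bearing = atan2(32.44, -11.13) mod 360° = 108.94°; distance = √((32.44)² + (-11.13)²) = 34.292 nmi.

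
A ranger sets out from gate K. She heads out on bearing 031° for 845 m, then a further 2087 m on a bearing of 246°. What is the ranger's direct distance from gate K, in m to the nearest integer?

1477 m

Leg 1 (031°, 845 m): east 845 sin 31° = 435.21, north 845 cos 31° = 724.31
Leg 2 (246°, 2087 m): east 2087 sin 246° = -1906.57, north 2087 cos 246° = -848.86
Net: -1471.36 east, -124.55 north. Distance = √((-1471.36)² + (-124.55)²) = 1476.625 m.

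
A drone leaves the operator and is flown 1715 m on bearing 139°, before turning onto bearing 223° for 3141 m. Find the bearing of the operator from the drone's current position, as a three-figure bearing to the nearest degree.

Leg 1 (139°, 1715 m): east 1715 sin 139° = 1125.14, north 1715 cos 139° = -1294.33
Leg 2 (223°, 3141 m): east 3141 sin 223° = -2142.16, north 3141 cos 223° = -2297.18
Net displacement: -1017.02 east, -3591.51 north. Direction back to start is (1017.02, 3591.51): bearing = atan2(1017.02, 3591.51) mod 360° = 15.81° ≈ 016°.

016°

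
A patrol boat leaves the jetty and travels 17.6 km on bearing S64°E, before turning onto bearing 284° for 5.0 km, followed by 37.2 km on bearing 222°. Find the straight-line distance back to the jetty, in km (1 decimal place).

36.9 km

Leg 1 (S64°E, 17.6 km): east 17.6 sin 116° = 15.82, north 17.6 cos 116° = -7.72
Leg 2 (284°, 5.0 km): east 5.0 sin 284° = -4.85, north 5.0 cos 284° = 1.21
Leg 3 (222°, 37.2 km): east 37.2 sin 222° = -24.89, north 37.2 cos 222° = -27.64
Net: -13.92 east, -34.15 north. Distance = √((-13.92)² + (-34.15)²) = 36.880 km.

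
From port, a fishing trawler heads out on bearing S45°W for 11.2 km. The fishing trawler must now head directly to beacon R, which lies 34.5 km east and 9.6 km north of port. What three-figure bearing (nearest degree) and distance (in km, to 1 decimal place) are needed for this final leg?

068°, 45.9 km

Leg 1 (S45°W, 11.2 km): east 11.2 sin 225° = -7.92, north 11.2 cos 225° = -7.92
Current position: (-7.92, -7.92). Target: (34.5, 9.6). Remaining: Δeast = 42.42, Δnorth = 17.52.
Bearing = atan2(42.42, 17.52) mod 360° = 67.56°; distance = √((42.42)² + (17.52)²) = 45.895 km.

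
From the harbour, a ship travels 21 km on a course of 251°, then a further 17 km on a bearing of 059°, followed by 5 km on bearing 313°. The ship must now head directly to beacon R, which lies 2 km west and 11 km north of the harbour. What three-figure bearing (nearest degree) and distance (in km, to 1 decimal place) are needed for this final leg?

Leg 1 (251°, 21 km): east 21 sin 251° = -19.86, north 21 cos 251° = -6.84
Leg 2 (059°, 17 km): east 17 sin 59° = 14.57, north 17 cos 59° = 8.76
Leg 3 (313°, 5 km): east 5 sin 313° = -3.66, north 5 cos 313° = 3.41
Current position: (-8.94, 5.33). Target: (-2, 11). Remaining: Δeast = 6.94, Δnorth = 5.67.
Bearing = atan2(6.94, 5.67) mod 360° = 50.75°; distance = √((6.94)² + (5.67)²) = 8.963 km.

051°, 9.0 km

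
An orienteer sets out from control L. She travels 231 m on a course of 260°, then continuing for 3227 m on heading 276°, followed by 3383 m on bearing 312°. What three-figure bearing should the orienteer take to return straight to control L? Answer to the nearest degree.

Leg 1 (260°, 231 m): east 231 sin 260° = -227.49, north 231 cos 260° = -40.11
Leg 2 (276°, 3227 m): east 3227 sin 276° = -3209.32, north 3227 cos 276° = 337.31
Leg 3 (312°, 3383 m): east 3383 sin 312° = -2514.06, north 3383 cos 312° = 2263.67
Net displacement: -5950.87 east, 2560.87 north. Direction back to start is (5950.87, -2560.87): bearing = atan2(5950.87, -2560.87) mod 360° = 113.28° ≈ 113°.

113°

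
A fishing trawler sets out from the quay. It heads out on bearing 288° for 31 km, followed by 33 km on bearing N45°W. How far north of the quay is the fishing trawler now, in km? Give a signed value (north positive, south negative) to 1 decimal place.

32.9 km

Leg 1 (288°, 31 km): east 31 sin 288° = -29.48, north 31 cos 288° = 9.58
Leg 2 (N45°W, 33 km): east 33 sin 315° = -23.33, north 33 cos 315° = 23.33
Net north component: 32.91 km.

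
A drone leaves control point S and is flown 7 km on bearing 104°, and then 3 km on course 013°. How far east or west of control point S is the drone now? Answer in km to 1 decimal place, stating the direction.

Leg 1 (104°, 7 km): east 7 sin 104° = 6.79, north 7 cos 104° = -1.69
Leg 2 (013°, 3 km): east 3 sin 13° = 0.67, north 3 cos 13° = 2.92
Net east component: 7.47 km.

7.5 km east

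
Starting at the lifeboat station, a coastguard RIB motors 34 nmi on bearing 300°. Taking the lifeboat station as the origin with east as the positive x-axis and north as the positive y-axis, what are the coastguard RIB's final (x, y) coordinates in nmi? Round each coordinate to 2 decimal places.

Leg 1 (300°, 34 nmi): east 34 sin 300° = -29.44, north 34 cos 300° = 17.00
Summing: -29.44 nmi east, 17.00 nmi north → (-29.44, 17.00).

(-29.44, 17.00)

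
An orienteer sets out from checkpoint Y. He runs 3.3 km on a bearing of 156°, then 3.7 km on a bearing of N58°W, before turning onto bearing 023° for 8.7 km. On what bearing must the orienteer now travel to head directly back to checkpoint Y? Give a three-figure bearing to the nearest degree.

193°

Leg 1 (156°, 3.3 km): east 3.3 sin 156° = 1.34, north 3.3 cos 156° = -3.01
Leg 2 (N58°W, 3.7 km): east 3.7 sin 302° = -3.14, north 3.7 cos 302° = 1.96
Leg 3 (023°, 8.7 km): east 8.7 sin 23° = 3.40, north 8.7 cos 23° = 8.01
Net displacement: 1.60 east, 6.95 north. Direction back to start is (-1.60, -6.95): bearing = atan2(-1.60, -6.95) mod 360° = 192.99° ≈ 193°.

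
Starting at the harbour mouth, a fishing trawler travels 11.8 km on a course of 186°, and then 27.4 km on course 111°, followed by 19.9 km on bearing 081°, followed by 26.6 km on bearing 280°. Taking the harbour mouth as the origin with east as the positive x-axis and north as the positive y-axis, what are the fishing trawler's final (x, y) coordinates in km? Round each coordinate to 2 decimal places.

Leg 1 (186°, 11.8 km): east 11.8 sin 186° = -1.23, north 11.8 cos 186° = -11.74
Leg 2 (111°, 27.4 km): east 27.4 sin 111° = 25.58, north 27.4 cos 111° = -9.82
Leg 3 (081°, 19.9 km): east 19.9 sin 81° = 19.65, north 19.9 cos 81° = 3.11
Leg 4 (280°, 26.6 km): east 26.6 sin 280° = -26.20, north 26.6 cos 280° = 4.62
Summing: 17.81 km east, -13.82 km north → (17.81, -13.82).

(17.81, -13.82)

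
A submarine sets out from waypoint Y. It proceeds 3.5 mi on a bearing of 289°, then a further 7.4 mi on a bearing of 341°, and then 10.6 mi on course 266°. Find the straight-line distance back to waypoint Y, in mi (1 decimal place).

17.9 mi

Leg 1 (289°, 3.5 mi): east 3.5 sin 289° = -3.31, north 3.5 cos 289° = 1.14
Leg 2 (341°, 7.4 mi): east 7.4 sin 341° = -2.41, north 7.4 cos 341° = 7.00
Leg 3 (266°, 10.6 mi): east 10.6 sin 266° = -10.57, north 10.6 cos 266° = -0.74
Net: -16.29 east, 7.40 north. Distance = √((-16.29)² + (7.40)²) = 17.893 mi.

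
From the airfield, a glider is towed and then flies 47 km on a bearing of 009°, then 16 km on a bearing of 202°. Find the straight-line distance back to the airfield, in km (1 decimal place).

Leg 1 (009°, 47 km): east 47 sin 9° = 7.35, north 47 cos 9° = 46.42
Leg 2 (202°, 16 km): east 16 sin 202° = -5.99, north 16 cos 202° = -14.83
Net: 1.36 east, 31.59 north. Distance = √((1.36)² + (31.59)²) = 31.616 km.

31.6 km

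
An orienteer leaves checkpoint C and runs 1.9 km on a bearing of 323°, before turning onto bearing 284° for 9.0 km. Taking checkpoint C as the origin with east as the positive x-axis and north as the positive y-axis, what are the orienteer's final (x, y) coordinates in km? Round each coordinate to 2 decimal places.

(-9.88, 3.69)

Leg 1 (323°, 1.9 km): east 1.9 sin 323° = -1.14, north 1.9 cos 323° = 1.52
Leg 2 (284°, 9.0 km): east 9.0 sin 284° = -8.73, north 9.0 cos 284° = 2.18
Summing: -9.88 km east, 3.69 km north → (-9.88, 3.69).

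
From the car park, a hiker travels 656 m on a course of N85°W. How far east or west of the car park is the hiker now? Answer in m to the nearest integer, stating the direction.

654 m west

Leg 1 (N85°W, 656 m): east 656 sin 275° = -653.50, north 656 cos 275° = 57.17
Net east component: -653.50 m.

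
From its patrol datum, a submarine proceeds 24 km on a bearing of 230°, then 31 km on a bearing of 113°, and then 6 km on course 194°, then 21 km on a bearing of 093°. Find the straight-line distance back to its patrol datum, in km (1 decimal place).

Leg 1 (230°, 24 km): east 24 sin 230° = -18.39, north 24 cos 230° = -15.43
Leg 2 (113°, 31 km): east 31 sin 113° = 28.54, north 31 cos 113° = -12.11
Leg 3 (194°, 6 km): east 6 sin 194° = -1.45, north 6 cos 194° = -5.82
Leg 4 (093°, 21 km): east 21 sin 93° = 20.97, north 21 cos 93° = -1.10
Net: 29.67 east, -34.46 north. Distance = √((29.67)² + (-34.46)²) = 45.474 km.

45.5 km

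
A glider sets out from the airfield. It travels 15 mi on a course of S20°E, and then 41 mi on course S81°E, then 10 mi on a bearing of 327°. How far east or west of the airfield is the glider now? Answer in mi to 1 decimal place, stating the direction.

Leg 1 (S20°E, 15 mi): east 15 sin 160° = 5.13, north 15 cos 160° = -14.10
Leg 2 (S81°E, 41 mi): east 41 sin 99° = 40.50, north 41 cos 99° = -6.41
Leg 3 (327°, 10 mi): east 10 sin 327° = -5.45, north 10 cos 327° = 8.39
Net east component: 40.18 mi.

40.2 mi east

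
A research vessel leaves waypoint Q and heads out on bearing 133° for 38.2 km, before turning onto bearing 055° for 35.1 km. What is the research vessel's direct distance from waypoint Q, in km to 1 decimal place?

57.0 km

Leg 1 (133°, 38.2 km): east 38.2 sin 133° = 27.94, north 38.2 cos 133° = -26.05
Leg 2 (055°, 35.1 km): east 35.1 sin 55° = 28.75, north 35.1 cos 55° = 20.13
Net: 56.69 east, -5.92 north. Distance = √((56.69)² + (-5.92)²) = 56.998 km.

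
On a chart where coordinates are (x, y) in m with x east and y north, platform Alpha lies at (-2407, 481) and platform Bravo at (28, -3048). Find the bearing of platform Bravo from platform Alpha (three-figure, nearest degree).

Δeast = 28 − -2407 = 2435.00; Δnorth = -3048 − 481 = -3529.00.
Bearing = atan2(Δeast, Δnorth) mod 360° = 145.39° ≈ 145°.

145°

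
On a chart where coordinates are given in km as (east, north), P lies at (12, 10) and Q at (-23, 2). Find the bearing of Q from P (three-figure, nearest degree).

257°

Δeast = -23 − 12 = -35.00; Δnorth = 2 − 10 = -8.00.
Bearing = atan2(Δeast, Δnorth) mod 360° = 257.12° ≈ 257°.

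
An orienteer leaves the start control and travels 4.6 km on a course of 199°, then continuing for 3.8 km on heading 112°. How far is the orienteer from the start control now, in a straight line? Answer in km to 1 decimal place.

Leg 1 (199°, 4.6 km): east 4.6 sin 199° = -1.50, north 4.6 cos 199° = -4.35
Leg 2 (112°, 3.8 km): east 3.8 sin 112° = 3.52, north 3.8 cos 112° = -1.42
Net: 2.03 east, -5.77 north. Distance = √((2.03)² + (-5.77)²) = 6.118 km.

6.1 km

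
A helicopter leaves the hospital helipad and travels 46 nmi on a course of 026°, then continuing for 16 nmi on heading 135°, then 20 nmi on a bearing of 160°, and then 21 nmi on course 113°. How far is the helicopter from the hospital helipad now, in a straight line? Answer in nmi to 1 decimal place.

Leg 1 (026°, 46 nmi): east 46 sin 26° = 20.17, north 46 cos 26° = 41.34
Leg 2 (135°, 16 nmi): east 16 sin 135° = 11.31, north 16 cos 135° = -11.31
Leg 3 (160°, 20 nmi): east 20 sin 160° = 6.84, north 20 cos 160° = -18.79
Leg 4 (113°, 21 nmi): east 21 sin 113° = 19.33, north 21 cos 113° = -8.21
Net: 57.65 east, 3.03 north. Distance = √((57.65)² + (3.03)²) = 57.729 nmi.

57.7 nmi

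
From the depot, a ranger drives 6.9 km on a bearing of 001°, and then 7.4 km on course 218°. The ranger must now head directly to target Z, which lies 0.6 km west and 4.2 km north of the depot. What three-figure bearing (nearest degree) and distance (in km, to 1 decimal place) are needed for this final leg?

051°, 5.0 km

Leg 1 (001°, 6.9 km): east 6.9 sin 1° = 0.12, north 6.9 cos 1° = 6.90
Leg 2 (218°, 7.4 km): east 7.4 sin 218° = -4.56, north 7.4 cos 218° = -5.83
Current position: (-4.44, 1.07). Target: (-0.6, 4.2). Remaining: Δeast = 3.84, Δnorth = 3.13.
Bearing = atan2(3.84, 3.13) mod 360° = 50.76°; distance = √((3.84)² + (3.13)²) = 4.952 km.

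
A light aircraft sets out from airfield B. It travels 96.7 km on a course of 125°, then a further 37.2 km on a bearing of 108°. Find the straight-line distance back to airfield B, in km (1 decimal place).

132.7 km

Leg 1 (125°, 96.7 km): east 96.7 sin 125° = 79.21, north 96.7 cos 125° = -55.46
Leg 2 (108°, 37.2 km): east 37.2 sin 108° = 35.38, north 37.2 cos 108° = -11.50
Net: 114.59 east, -66.96 north. Distance = √((114.59)² + (-66.96)²) = 132.721 km.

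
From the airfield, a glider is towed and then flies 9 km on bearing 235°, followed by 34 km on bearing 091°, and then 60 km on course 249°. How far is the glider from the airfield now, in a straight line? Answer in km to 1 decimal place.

Leg 1 (235°, 9 km): east 9 sin 235° = -7.37, north 9 cos 235° = -5.16
Leg 2 (091°, 34 km): east 34 sin 91° = 33.99, north 34 cos 91° = -0.59
Leg 3 (249°, 60 km): east 60 sin 249° = -56.01, north 60 cos 249° = -21.50
Net: -29.39 east, -27.26 north. Distance = √((-29.39)² + (-27.26)²) = 40.086 km.

40.1 km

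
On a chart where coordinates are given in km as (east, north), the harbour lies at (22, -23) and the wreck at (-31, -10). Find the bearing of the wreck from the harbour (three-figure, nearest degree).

284°

Δeast = -31 − 22 = -53.00; Δnorth = -10 − -23 = 13.00.
Bearing = atan2(Δeast, Δnorth) mod 360° = 283.78° ≈ 284°.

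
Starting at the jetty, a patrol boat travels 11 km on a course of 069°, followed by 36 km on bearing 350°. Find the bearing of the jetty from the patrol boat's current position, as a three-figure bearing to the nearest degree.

Leg 1 (069°, 11 km): east 11 sin 69° = 10.27, north 11 cos 69° = 3.94
Leg 2 (350°, 36 km): east 36 sin 350° = -6.25, north 36 cos 350° = 35.45
Net displacement: 4.02 east, 39.40 north. Direction back to start is (-4.02, -39.40): bearing = atan2(-4.02, -39.40) mod 360° = 185.82° ≈ 186°.

186°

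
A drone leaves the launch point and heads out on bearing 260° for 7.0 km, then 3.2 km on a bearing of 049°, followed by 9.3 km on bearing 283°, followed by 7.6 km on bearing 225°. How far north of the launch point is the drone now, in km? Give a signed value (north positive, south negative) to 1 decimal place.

-2.4 km

Leg 1 (260°, 7.0 km): east 7.0 sin 260° = -6.89, north 7.0 cos 260° = -1.22
Leg 2 (049°, 3.2 km): east 3.2 sin 49° = 2.42, north 3.2 cos 49° = 2.10
Leg 3 (283°, 9.3 km): east 9.3 sin 283° = -9.06, north 9.3 cos 283° = 2.09
Leg 4 (225°, 7.6 km): east 7.6 sin 225° = -5.37, north 7.6 cos 225° = -5.37
Net north component: -2.40 km.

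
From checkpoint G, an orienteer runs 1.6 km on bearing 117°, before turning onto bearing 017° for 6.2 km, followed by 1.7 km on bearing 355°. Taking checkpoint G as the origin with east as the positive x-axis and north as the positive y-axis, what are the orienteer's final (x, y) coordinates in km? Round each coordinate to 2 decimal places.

(3.09, 6.90)

Leg 1 (117°, 1.6 km): east 1.6 sin 117° = 1.43, north 1.6 cos 117° = -0.73
Leg 2 (017°, 6.2 km): east 6.2 sin 17° = 1.81, north 6.2 cos 17° = 5.93
Leg 3 (355°, 1.7 km): east 1.7 sin 355° = -0.15, north 1.7 cos 355° = 1.69
Summing: 3.09 km east, 6.90 km north → (3.09, 6.90).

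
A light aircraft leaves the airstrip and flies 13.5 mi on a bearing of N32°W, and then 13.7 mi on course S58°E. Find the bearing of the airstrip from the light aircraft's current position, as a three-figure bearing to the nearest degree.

Leg 1 (N32°W, 13.5 mi): east 13.5 sin 328° = -7.15, north 13.5 cos 328° = 11.45
Leg 2 (S58°E, 13.7 mi): east 13.7 sin 122° = 11.62, north 13.7 cos 122° = -7.26
Net displacement: 4.46 east, 4.19 north. Direction back to start is (-4.46, -4.19): bearing = atan2(-4.46, -4.19) mod 360° = 226.82° ≈ 227°.

227°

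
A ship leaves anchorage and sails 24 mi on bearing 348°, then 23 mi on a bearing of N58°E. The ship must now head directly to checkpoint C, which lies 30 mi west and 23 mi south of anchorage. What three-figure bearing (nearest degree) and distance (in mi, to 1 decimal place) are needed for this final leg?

217°, 73.6 mi

Leg 1 (348°, 24 mi): east 24 sin 348° = -4.99, north 24 cos 348° = 23.48
Leg 2 (N58°E, 23 mi): east 23 sin 58° = 19.51, north 23 cos 58° = 12.19
Current position: (14.52, 35.66). Target: (-30, -23). Remaining: Δeast = -44.52, Δnorth = -58.66.
Bearing = atan2(-44.52, -58.66) mod 360° = 217.19°; distance = √((-44.52)² + (-58.66)²) = 73.641 mi.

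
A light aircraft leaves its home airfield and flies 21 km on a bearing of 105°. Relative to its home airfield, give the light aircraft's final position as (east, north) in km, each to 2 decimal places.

(20.28, -5.44)

Leg 1 (105°, 21 km): east 21 sin 105° = 20.28, north 21 cos 105° = -5.44
Summing: 20.28 km east, -5.44 km north → (20.28, -5.44).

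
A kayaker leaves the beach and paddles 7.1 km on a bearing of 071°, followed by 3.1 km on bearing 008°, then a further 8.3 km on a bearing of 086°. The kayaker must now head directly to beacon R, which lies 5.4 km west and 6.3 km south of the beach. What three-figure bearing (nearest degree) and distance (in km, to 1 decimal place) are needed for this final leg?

240°, 24.2 km

Leg 1 (071°, 7.1 km): east 7.1 sin 71° = 6.71, north 7.1 cos 71° = 2.31
Leg 2 (008°, 3.1 km): east 3.1 sin 8° = 0.43, north 3.1 cos 8° = 3.07
Leg 3 (086°, 8.3 km): east 8.3 sin 86° = 8.28, north 8.3 cos 86° = 0.58
Current position: (15.42, 5.96). Target: (-5.4, -6.3). Remaining: Δeast = -20.82, Δnorth = -12.26.
Bearing = atan2(-20.82, -12.26) mod 360° = 239.51°; distance = √((-20.82)² + (-12.26)²) = 24.166 km.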